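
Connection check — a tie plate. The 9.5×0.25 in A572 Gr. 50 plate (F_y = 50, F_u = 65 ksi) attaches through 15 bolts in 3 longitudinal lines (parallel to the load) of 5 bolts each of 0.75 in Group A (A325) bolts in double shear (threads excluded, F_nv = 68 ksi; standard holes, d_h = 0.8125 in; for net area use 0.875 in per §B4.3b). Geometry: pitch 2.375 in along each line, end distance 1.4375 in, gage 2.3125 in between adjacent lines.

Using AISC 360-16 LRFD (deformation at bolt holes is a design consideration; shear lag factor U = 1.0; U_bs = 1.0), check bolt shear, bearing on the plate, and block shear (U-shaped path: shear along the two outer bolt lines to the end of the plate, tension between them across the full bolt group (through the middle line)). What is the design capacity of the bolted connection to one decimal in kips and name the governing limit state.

137.4 kips (block shear governs)

Bolt shear: A_b = π(0.75)²/4 = 0.44179 in². φR_n = 0.75 × 68 × 0.44179 × 15 × 2 = 675.9 kips.
Bearing (0.25 in plate, F_u = 65 ksi): end bolts L_c = 1.4375 − 0.8125/2 = 1.03125, R_n = min(1.2×1.03125×0.25×65, 2.4×0.75×0.25×65) = 20.109 kips/bolt; interior L_c = 2.375 − 0.8125 = 1.5625, R_n = 29.25 kips/bolt. φR_n = 0.75 × (3×20.109 + 12×29.25) = 308.5 kips.
Block shear: shear path 2×[1.4375+4×2.375] = 2×10.9375 in, A_gv = 5.4688, A_nv = 2×(10.9375 − 4.5×0.875)×0.25 = 3.5 in²; tension across gage: (4.625 − 2×0.875)×0.25 = 0.71875 in². R_n = min(0.6×65×3.5, 0.6×50×5.4688) + 1.0×65×0.71875 = min(136.5, 164.06) + 46.719 = 183.22 kips. φR_n = 0.75 × 183.22 = 137.4 kips.
Governing: min(675.9, 308.5, 137.4) = 137.4 kips → block shear.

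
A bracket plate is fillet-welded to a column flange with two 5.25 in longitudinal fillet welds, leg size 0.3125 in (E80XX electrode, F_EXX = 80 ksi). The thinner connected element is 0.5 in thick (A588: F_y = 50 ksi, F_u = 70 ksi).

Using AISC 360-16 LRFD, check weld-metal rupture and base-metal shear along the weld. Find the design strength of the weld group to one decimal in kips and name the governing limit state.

Weld metal: throat = 0.707×0.3125 = 0.22094 in, L = 2×5.25 = 10.5 in. φR_n = 0.75 × 0.6 × 80 × 0.22094 × 10.5 = 83.5 kips.
Base metal shear (0.5 in plate): yield φR_n = 1.0×0.6×50×0.5×10.5 = 157.5 kips; rupture φR_n = 0.75×0.6×70×0.5×10.5 = 165.4 kips; take 157.5 kips (yield).
Governing: min(83.5, 157.5) = 83.5 kips → weld metal.

83.5 kips (weld metal governs)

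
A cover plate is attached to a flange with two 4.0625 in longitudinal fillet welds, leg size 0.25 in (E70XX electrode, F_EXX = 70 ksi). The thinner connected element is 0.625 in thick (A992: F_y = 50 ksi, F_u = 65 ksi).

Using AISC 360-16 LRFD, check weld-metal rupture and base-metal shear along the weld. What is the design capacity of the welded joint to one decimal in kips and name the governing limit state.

45.2 kips (weld metal governs)

Weld metal: throat = 0.707×0.25 = 0.17675 in, L = 2×4.0625 = 8.125 in. φR_n = 0.75 × 0.6 × 70 × 0.17675 × 8.125 = 45.2 kips.
Base metal shear (0.625 in plate): yield φR_n = 1.0×0.6×50×0.625×8.125 = 152.3 kips; rupture φR_n = 0.75×0.6×65×0.625×8.125 = 148.5 kips; take 148.5 kips (rupture).
Governing: min(45.2, 148.5) = 45.2 kips → weld metal.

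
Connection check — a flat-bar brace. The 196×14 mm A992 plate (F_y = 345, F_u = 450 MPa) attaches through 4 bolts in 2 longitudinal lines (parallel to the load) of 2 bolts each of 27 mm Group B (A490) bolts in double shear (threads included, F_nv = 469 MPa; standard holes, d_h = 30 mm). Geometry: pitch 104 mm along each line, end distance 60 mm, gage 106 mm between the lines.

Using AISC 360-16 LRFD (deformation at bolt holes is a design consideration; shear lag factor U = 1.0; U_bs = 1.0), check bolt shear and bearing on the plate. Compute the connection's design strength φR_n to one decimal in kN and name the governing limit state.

Bolt shear: A_b = π(27)²/4 = 572.56 mm². φR_n = 0.75 × 469 × 572.56 × 4 × 2 = 1611.2 kN.
Bearing (14 mm plate, F_u = 450 MPa): end bolts L_c = 60 − 30/2 = 45, R_n = min(1.2×45×14×450, 2.4×27×14×450) = 340.2 kN/bolt; interior L_c = 104 − 30 = 74, R_n = 408.24 kN/bolt. φR_n = 0.75 × (2×340.2 + 2×408.24) = 1122.7 kN.
Governing: min(1611.2, 1122.7) = 1122.7 kN → bearing.

1122.7 kN (bearing governs)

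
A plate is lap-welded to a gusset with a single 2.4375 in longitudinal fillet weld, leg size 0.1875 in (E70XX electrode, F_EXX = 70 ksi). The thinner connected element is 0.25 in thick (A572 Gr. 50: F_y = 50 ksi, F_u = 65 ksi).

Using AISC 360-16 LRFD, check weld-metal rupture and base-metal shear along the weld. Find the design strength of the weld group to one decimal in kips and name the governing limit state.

Weld metal: throat = 0.707×0.1875 = 0.13256 in, L = 2.4375 in. φR_n = 0.75 × 0.6 × 70 × 0.13256 × 2.4375 = 10.2 kips.
Base metal shear (0.25 in plate): yield φR_n = 1.0×0.6×50×0.25×2.4375 = 18.3 kips; rupture φR_n = 0.75×0.6×65×0.25×2.4375 = 17.8 kips; take 17.8 kips (rupture).
Governing: min(10.2, 17.8) = 10.2 kips → weld metal.

10.2 kips (weld metal governs)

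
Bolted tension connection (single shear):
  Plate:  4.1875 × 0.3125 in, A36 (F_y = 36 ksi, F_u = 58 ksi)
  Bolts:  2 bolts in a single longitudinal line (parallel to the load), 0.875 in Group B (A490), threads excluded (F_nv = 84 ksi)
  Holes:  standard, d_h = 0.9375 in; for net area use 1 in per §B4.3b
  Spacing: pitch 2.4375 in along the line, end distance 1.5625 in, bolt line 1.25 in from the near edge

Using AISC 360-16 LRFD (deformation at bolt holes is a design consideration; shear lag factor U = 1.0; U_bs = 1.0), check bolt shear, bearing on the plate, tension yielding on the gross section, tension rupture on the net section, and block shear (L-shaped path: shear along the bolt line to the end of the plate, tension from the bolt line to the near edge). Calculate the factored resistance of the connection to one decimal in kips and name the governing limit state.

Bolt shear: A_b = π(0.875)²/4 = 0.60132 in². φR_n = 0.75 × 84 × 0.60132 × 2 × 1 = 75.8 kips.
Bearing (0.3125 in plate, F_u = 58 ksi): end bolts L_c = 1.5625 − 0.9375/2 = 1.09375, R_n = min(1.2×1.09375×0.3125×58, 2.4×0.875×0.3125×58) = 23.789 kips/bolt; interior L_c = 2.4375 − 0.9375 = 1.5, R_n = 32.625 kips/bolt. φR_n = 0.75 × (1×23.789 + 1×32.625) = 42.3 kips.
Tension yield (gross): A_g = 4.1875×0.3125 = 1.3086 in². φR_n = 0.90 × 36 × 1.3086 = 42.4 kips.
Tension rupture (net): A_n = (4.1875 − 1×1)×0.3125 = 0.99609 in² (U = 1.0, A_e = A_n). φR_n = 0.75 × 58 × 0.99609 = 43.3 kips.
Block shear: shear path 1×[1.5625+1×2.4375] = 1×4 in, A_gv = 1.25, A_nv = 1×(4 − 1.5×1)×0.3125 = 0.78125 in²; tension to near edge: (1.25 − 0.5×1)×0.3125 = 0.23438 in². R_n = min(0.6×58×0.78125, 0.6×36×1.25) + 1.0×58×0.23438 = min(27.188, 27) + 13.594 = 40.594 kips. φR_n = 0.75 × 40.594 = 30.4 kips.
Governing: min(75.8, 42.3, 42.4, 43.3, 30.4) = 30.4 kips → block shear.

30.4 kips (block shear governs)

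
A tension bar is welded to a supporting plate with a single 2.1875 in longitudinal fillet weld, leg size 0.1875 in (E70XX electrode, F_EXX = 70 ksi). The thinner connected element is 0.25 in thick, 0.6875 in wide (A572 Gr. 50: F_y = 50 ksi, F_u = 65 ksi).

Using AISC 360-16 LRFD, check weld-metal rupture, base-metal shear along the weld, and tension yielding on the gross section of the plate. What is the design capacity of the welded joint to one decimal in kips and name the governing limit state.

Weld metal: throat = 0.707×0.1875 = 0.13256 in, L = 2.1875 in. φR_n = 0.75 × 0.6 × 70 × 0.13256 × 2.1875 = 9.1 kips.
Base metal shear (0.25 in plate): yield φR_n = 1.0×0.6×50×0.25×2.1875 = 16.4 kips; rupture φR_n = 0.75×0.6×65×0.25×2.1875 = 16.0 kips; take 16.0 kips (rupture).
Tension yield (gross): A_g = 0.6875×0.25 = 0.17188 in². φR_n = 0.90 × 50 × 0.17188 = 7.7 kips.
Governing: min(9.1, 16.0, 7.7) = 7.7 kips → gross-section yield.

7.7 kips (gross-section yield governs)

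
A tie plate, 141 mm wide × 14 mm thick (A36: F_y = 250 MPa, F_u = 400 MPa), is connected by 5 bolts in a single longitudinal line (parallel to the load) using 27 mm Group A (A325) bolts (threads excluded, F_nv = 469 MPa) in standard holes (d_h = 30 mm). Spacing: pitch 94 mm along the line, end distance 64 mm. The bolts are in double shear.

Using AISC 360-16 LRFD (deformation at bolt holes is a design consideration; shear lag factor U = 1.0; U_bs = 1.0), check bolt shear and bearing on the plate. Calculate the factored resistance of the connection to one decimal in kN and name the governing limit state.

1335.6 kN (bearing governs)

Bolt shear: A_b = π(27)²/4 = 572.56 mm². φR_n = 0.75 × 469 × 572.56 × 5 × 2 = 2014.0 kN.
Bearing (14 mm plate, F_u = 400 MPa): end bolts L_c = 64 − 30/2 = 49, R_n = min(1.2×49×14×400, 2.4×27×14×400) = 329.28 kN/bolt; interior L_c = 94 − 30 = 64, R_n = 362.88 kN/bolt. φR_n = 0.75 × (1×329.28 + 4×362.88) = 1335.6 kN.
Governing: min(2014.0, 1335.6) = 1335.6 kN → bearing.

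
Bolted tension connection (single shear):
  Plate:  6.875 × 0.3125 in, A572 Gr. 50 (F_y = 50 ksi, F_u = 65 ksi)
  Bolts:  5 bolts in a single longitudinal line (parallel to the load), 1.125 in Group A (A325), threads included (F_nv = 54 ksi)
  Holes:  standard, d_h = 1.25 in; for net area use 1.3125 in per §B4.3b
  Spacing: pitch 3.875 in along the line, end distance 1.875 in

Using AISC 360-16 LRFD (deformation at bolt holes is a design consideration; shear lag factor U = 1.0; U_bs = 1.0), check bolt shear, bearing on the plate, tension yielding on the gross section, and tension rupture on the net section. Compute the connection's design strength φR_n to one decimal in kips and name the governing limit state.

Bolt shear: A_b = π(1.125)²/4 = 0.99402 in². φR_n = 0.75 × 54 × 0.99402 × 5 × 1 = 201.3 kips.
Bearing (0.3125 in plate, F_u = 65 ksi): end bolts L_c = 1.875 − 1.25/2 = 1.25, R_n = min(1.2×1.25×0.3125×65, 2.4×1.125×0.3125×65) = 30.469 kips/bolt; interior L_c = 3.875 − 1.25 = 2.625, R_n = 54.844 kips/bolt. φR_n = 0.75 × (1×30.469 + 4×54.844) = 187.4 kips.
Tension yield (gross): A_g = 6.875×0.3125 = 2.1484 in². φR_n = 0.90 × 50 × 2.1484 = 96.7 kips.
Tension rupture (net): A_n = (6.875 − 1×1.3125)×0.3125 = 1.7383 in² (U = 1.0, A_e = A_n). φR_n = 0.75 × 65 × 1.7383 = 84.7 kips.
Governing: min(201.3, 187.4, 96.7, 84.7) = 84.7 kips → net-section rupture.

84.7 kips (net-section rupture governs)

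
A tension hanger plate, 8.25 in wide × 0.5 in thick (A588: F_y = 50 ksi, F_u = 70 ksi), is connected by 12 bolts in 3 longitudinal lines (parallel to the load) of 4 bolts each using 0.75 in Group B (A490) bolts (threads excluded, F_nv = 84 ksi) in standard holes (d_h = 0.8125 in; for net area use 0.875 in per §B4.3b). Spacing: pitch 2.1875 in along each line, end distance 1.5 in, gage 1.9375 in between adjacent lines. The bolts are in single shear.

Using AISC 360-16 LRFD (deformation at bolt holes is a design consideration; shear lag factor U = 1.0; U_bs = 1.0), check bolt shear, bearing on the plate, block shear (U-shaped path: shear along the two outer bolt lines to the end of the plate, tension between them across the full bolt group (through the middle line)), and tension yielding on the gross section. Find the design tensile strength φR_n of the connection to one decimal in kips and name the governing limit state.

Bolt shear: A_b = π(0.75)²/4 = 0.44179 in². φR_n = 0.75 × 84 × 0.44179 × 12 × 1 = 334.0 kips.
Bearing (0.5 in plate, F_u = 70 ksi): end bolts L_c = 1.5 − 0.8125/2 = 1.09375, R_n = min(1.2×1.09375×0.5×70, 2.4×0.75×0.5×70) = 45.938 kips/bolt; interior L_c = 2.1875 − 0.8125 = 1.375, R_n = 57.75 kips/bolt. φR_n = 0.75 × (3×45.938 + 9×57.75) = 493.2 kips.
Block shear: shear path 2×[1.5+3×2.1875] = 2×8.0625 in, A_gv = 8.0625, A_nv = 2×(8.0625 − 3.5×0.875)×0.5 = 5 in²; tension across gage: (3.875 − 2×0.875)×0.5 = 1.0625 in². R_n = min(0.6×70×5, 0.6×50×8.0625) + 1.0×70×1.0625 = min(210, 241.88) + 74.375 = 284.38 kips. φR_n = 0.75 × 284.38 = 213.3 kips.
Tension yield (gross): A_g = 8.25×0.5 = 4.125 in². φR_n = 0.90 × 50 × 4.125 = 185.6 kips.
Governing: min(334.0, 493.2, 213.3, 185.6) = 185.6 kips → gross-section yield.

185.6 kips (gross-section yield governs)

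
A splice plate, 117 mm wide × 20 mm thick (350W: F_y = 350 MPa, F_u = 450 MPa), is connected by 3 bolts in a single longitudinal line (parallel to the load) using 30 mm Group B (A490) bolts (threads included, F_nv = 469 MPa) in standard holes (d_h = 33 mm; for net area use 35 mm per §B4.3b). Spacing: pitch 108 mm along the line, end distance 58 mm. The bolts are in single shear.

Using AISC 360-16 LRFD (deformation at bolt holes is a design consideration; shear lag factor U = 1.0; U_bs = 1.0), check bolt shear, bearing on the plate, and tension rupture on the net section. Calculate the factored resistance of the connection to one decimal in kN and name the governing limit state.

553.5 kN (net-section rupture governs)

Bolt shear: A_b = π(30)²/4 = 706.86 mm². φR_n = 0.75 × 469 × 706.86 × 3 × 1 = 745.9 kN.
Bearing (20 mm plate, F_u = 450 MPa): end bolts L_c = 58 − 33/2 = 41.5, R_n = min(1.2×41.5×20×450, 2.4×30×20×450) = 448.2 kN/bolt; interior L_c = 108 − 33 = 75, R_n = 648 kN/bolt. φR_n = 0.75 × (1×448.2 + 2×648) = 1308.2 kN.
Tension rupture (net): A_n = (117 − 1×35)×20 = 1640 mm² (U = 1.0, A_e = A_n). φR_n = 0.75 × 450 × 1640 = 553.5 kN.
Governing: min(745.9, 1308.2, 553.5) = 553.5 kN → net-section rupture.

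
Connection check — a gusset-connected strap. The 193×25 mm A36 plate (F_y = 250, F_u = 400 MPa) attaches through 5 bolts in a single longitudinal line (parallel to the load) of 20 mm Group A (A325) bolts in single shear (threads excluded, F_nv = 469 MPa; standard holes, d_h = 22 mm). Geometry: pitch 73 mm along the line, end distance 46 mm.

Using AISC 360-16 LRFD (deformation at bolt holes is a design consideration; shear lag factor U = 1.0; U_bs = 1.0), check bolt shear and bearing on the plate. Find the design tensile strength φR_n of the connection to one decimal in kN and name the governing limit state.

Bolt shear: A_b = π(20)²/4 = 314.16 mm². φR_n = 0.75 × 469 × 314.16 × 5 × 1 = 552.5 kN.
Bearing (25 mm plate, F_u = 400 MPa): end bolts L_c = 46 − 22/2 = 35, R_n = min(1.2×35×25×400, 2.4×20×25×400) = 420 kN/bolt; interior L_c = 73 − 22 = 51, R_n = 480 kN/bolt. φR_n = 0.75 × (1×420 + 4×480) = 1755.0 kN.
Governing: min(552.5, 1755.0) = 552.5 kN → bolt shear.

552.5 kN (bolt shear governs)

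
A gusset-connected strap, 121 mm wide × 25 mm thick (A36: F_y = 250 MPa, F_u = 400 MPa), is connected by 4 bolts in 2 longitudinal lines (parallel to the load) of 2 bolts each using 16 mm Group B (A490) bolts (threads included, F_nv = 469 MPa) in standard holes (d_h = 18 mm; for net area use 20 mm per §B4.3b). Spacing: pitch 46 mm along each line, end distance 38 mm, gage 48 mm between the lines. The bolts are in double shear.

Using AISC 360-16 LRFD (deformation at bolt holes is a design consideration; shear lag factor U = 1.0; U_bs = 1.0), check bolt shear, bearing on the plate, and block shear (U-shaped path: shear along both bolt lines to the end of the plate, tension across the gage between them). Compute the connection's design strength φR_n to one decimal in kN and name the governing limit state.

565.8 kN (bolt shear governs)

Bolt shear: A_b = π(16)²/4 = 201.06 mm². φR_n = 0.75 × 469 × 201.06 × 4 × 2 = 565.8 kN.
Bearing (25 mm plate, F_u = 400 MPa): end bolts L_c = 38 − 18/2 = 29, R_n = min(1.2×29×25×400, 2.4×16×25×400) = 348 kN/bolt; interior L_c = 46 − 18 = 28, R_n = 336 kN/bolt. φR_n = 0.75 × (2×348 + 2×336) = 1026.0 kN.
Block shear: shear path 2×[38+1×46] = 2×84 mm, A_gv = 4200, A_nv = 2×(84 − 1.5×20)×25 = 2700 mm²; tension across gage: (48 − 1×20)×25 = 700 mm². R_n = min(0.6×400×2700, 0.6×250×4200) + 1.0×400×700 = min(648, 630) + 280 = 910 kN. φR_n = 0.75 × 910 = 682.5 kN.
Governing: min(565.8, 1026.0, 682.5) = 565.8 kN → bolt shear.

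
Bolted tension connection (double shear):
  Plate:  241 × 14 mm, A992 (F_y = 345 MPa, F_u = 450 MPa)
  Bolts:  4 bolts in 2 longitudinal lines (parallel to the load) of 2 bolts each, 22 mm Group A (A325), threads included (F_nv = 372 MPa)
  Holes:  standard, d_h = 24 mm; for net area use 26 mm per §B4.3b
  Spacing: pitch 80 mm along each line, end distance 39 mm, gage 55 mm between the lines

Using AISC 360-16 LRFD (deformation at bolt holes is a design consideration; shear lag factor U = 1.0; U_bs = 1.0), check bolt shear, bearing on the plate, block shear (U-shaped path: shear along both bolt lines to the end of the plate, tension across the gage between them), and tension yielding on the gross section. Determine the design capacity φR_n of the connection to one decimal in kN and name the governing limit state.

590.6 kN (block shear governs)

Bolt shear: A_b = π(22)²/4 = 380.13 mm². φR_n = 0.75 × 372 × 380.13 × 4 × 2 = 848.5 kN.
Bearing (14 mm plate, F_u = 450 MPa): end bolts L_c = 39 − 24/2 = 27, R_n = min(1.2×27×14×450, 2.4×22×14×450) = 204.12 kN/bolt; interior L_c = 80 − 24 = 56, R_n = 332.64 kN/bolt. φR_n = 0.75 × (2×204.12 + 2×332.64) = 805.1 kN.
Block shear: shear path 2×[39+1×80] = 2×119 mm, A_gv = 3332, A_nv = 2×(119 − 1.5×26)×14 = 2240 mm²; tension across gage: (55 − 1×26)×14 = 406 mm². R_n = min(0.6×450×2240, 0.6×345×3332) + 1.0×450×406 = min(604.8, 689.72) + 182.7 = 787.5 kN. φR_n = 0.75 × 787.5 = 590.6 kN.
Tension yield (gross): A_g = 241×14 = 3374 mm². φR_n = 0.90 × 345 × 3374 = 1047.6 kN.
Governing: min(848.5, 805.1, 590.6, 1047.6) = 590.6 kN → block shear.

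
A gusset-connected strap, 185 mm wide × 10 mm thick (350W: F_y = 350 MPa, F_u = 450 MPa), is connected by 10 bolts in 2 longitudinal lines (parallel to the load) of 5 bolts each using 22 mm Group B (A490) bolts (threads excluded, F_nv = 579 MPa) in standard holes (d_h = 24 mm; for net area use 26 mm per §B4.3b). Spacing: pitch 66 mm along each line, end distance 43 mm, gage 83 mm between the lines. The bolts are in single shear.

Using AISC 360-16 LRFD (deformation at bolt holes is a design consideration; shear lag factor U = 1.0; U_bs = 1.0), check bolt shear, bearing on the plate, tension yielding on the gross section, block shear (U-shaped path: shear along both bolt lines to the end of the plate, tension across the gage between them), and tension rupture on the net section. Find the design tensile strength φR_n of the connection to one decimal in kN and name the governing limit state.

Bolt shear: A_b = π(22)²/4 = 380.13 mm². φR_n = 0.75 × 579 × 380.13 × 10 × 1 = 1650.7 kN.
Bearing (10 mm plate, F_u = 450 MPa): end bolts L_c = 43 − 24/2 = 31, R_n = min(1.2×31×10×450, 2.4×22×10×450) = 167.4 kN/bolt; interior L_c = 66 − 24 = 42, R_n = 226.8 kN/bolt. φR_n = 0.75 × (2×167.4 + 8×226.8) = 1611.9 kN.
Tension yield (gross): A_g = 185×10 = 1850 mm². φR_n = 0.90 × 350 × 1850 = 582.8 kN.
Block shear: shear path 2×[43+4×66] = 2×307 mm, A_gv = 6140, A_nv = 2×(307 − 4.5×26)×10 = 3800 mm²; tension across gage: (83 − 1×26)×10 = 570 mm². R_n = min(0.6×450×3800, 0.6×350×6140) + 1.0×450×570 = min(1026, 1289.4) + 256.5 = 1282.5 kN. φR_n = 0.75 × 1282.5 = 961.9 kN.
Tension rupture (net): A_n = (185 − 2×26)×10 = 1330 mm² (U = 1.0, A_e = A_n). φR_n = 0.75 × 450 × 1330 = 448.9 kN.
Governing: min(1650.7, 1611.9, 582.8, 961.9, 448.9) = 448.9 kN → net-section rupture.

448.9 kN (net-section rupture governs)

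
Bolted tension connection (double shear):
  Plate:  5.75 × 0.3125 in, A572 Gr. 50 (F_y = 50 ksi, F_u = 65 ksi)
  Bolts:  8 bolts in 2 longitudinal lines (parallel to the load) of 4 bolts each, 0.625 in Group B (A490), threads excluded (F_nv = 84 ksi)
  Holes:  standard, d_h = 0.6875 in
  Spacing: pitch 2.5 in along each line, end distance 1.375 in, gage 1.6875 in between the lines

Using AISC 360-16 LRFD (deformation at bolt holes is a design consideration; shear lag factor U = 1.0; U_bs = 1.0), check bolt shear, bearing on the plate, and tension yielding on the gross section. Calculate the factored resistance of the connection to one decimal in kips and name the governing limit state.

Bolt shear: A_b = π(0.625)²/4 = 0.3068 in². φR_n = 0.75 × 84 × 0.3068 × 8 × 2 = 309.3 kips.
Bearing (0.3125 in plate, F_u = 65 ksi): end bolts L_c = 1.375 − 0.6875/2 = 1.03125, R_n = min(1.2×1.03125×0.3125×65, 2.4×0.625×0.3125×65) = 25.137 kips/bolt; interior L_c = 2.5 − 0.6875 = 1.8125, R_n = 30.469 kips/bolt. φR_n = 0.75 × (2×25.137 + 6×30.469) = 174.8 kips.
Tension yield (gross): A_g = 5.75×0.3125 = 1.7969 in². φR_n = 0.90 × 50 × 1.7969 = 80.9 kips.
Governing: min(309.3, 174.8, 80.9) = 80.9 kips → gross-section yield.

80.9 kips (gross-section yield governs)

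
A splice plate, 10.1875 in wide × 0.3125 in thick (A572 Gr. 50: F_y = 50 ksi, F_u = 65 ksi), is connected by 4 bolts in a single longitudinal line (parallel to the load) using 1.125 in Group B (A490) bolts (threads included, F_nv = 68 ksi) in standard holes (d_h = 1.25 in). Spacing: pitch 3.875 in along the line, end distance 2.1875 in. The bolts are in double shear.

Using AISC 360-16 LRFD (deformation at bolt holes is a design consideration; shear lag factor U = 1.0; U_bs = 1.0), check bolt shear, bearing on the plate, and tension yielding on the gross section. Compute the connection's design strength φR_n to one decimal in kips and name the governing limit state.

143.3 kips (gross-section yield governs)

Bolt shear: A_b = π(1.125)²/4 = 0.99402 in². φR_n = 0.75 × 68 × 0.99402 × 4 × 2 = 405.6 kips.
Bearing (0.3125 in plate, F_u = 65 ksi): end bolts L_c = 2.1875 − 1.25/2 = 1.5625, R_n = min(1.2×1.5625×0.3125×65, 2.4×1.125×0.3125×65) = 38.086 kips/bolt; interior L_c = 3.875 − 1.25 = 2.625, R_n = 54.844 kips/bolt. φR_n = 0.75 × (1×38.086 + 3×54.844) = 152.0 kips.
Tension yield (gross): A_g = 10.1875×0.3125 = 3.1836 in². φR_n = 0.90 × 50 × 3.1836 = 143.3 kips.
Governing: min(405.6, 152.0, 143.3) = 143.3 kips → gross-section yield.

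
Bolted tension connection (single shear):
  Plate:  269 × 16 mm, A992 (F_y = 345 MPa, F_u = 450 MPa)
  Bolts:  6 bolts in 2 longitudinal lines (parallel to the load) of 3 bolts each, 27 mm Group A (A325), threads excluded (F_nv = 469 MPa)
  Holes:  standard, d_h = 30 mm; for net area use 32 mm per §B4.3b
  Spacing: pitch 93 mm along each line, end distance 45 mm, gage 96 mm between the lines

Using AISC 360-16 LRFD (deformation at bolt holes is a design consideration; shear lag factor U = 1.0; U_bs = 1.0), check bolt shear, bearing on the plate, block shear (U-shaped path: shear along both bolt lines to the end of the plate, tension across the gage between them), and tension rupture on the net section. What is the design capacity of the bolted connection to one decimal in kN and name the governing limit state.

1107.0 kN (net-section rupture governs)

Bolt shear: A_b = π(27)²/4 = 572.56 mm². φR_n = 0.75 × 469 × 572.56 × 6 × 1 = 1208.4 kN.
Bearing (16 mm plate, F_u = 450 MPa): end bolts L_c = 45 − 30/2 = 30, R_n = min(1.2×30×16×450, 2.4×27×16×450) = 259.2 kN/bolt; interior L_c = 93 − 30 = 63, R_n = 466.56 kN/bolt. φR_n = 0.75 × (2×259.2 + 4×466.56) = 1788.5 kN.
Block shear: shear path 2×[45+2×93] = 2×231 mm, A_gv = 7392, A_nv = 2×(231 − 2.5×32)×16 = 4832 mm²; tension across gage: (96 − 1×32)×16 = 1024 mm². R_n = min(0.6×450×4832, 0.6×345×7392) + 1.0×450×1024 = min(1304.6, 1530.1) + 460.8 = 1765.4 kN. φR_n = 0.75 × 1765.4 = 1324.1 kN.
Tension rupture (net): A_n = (269 − 2×32)×16 = 3280 mm² (U = 1.0, A_e = A_n). φR_n = 0.75 × 450 × 3280 = 1107.0 kN.
Governing: min(1208.4, 1788.5, 1324.1, 1107.0) = 1107.0 kN → net-section rupture.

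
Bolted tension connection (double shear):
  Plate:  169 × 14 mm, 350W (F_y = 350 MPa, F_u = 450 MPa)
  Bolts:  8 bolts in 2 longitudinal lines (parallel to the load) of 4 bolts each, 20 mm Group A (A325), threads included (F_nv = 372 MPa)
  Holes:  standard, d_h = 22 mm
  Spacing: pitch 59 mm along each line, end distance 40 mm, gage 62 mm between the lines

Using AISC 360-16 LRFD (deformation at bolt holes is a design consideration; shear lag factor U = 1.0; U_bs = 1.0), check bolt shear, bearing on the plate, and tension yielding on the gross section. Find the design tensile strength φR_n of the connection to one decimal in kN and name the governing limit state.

745.3 kN (gross-section yield governs)

Bolt shear: A_b = π(20)²/4 = 314.16 mm². φR_n = 0.75 × 372 × 314.16 × 8 × 2 = 1402.4 kN.
Bearing (14 mm plate, F_u = 450 MPa): end bolts L_c = 40 − 22/2 = 29, R_n = min(1.2×29×14×450, 2.4×20×14×450) = 219.24 kN/bolt; interior L_c = 59 − 22 = 37, R_n = 279.72 kN/bolt. φR_n = 0.75 × (2×219.24 + 6×279.72) = 1587.6 kN.
Tension yield (gross): A_g = 169×14 = 2366 mm². φR_n = 0.90 × 350 × 2366 = 745.3 kN.
Governing: min(1402.4, 1587.6, 745.3) = 745.3 kN → gross-section yield.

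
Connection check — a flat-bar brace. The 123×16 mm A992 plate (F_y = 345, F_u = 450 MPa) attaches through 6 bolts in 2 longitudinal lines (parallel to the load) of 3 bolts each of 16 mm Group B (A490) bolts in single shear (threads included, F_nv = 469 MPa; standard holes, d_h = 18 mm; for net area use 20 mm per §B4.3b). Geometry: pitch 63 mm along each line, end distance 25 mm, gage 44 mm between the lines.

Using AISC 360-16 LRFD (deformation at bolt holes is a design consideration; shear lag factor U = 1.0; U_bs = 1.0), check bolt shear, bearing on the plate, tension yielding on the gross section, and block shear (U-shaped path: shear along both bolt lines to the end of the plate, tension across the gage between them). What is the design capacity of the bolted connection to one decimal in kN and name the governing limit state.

424.3 kN (bolt shear governs)

Bolt shear: A_b = π(16)²/4 = 201.06 mm². φR_n = 0.75 × 469 × 201.06 × 6 × 1 = 424.3 kN.
Bearing (16 mm plate, F_u = 450 MPa): end bolts L_c = 25 − 18/2 = 16, R_n = min(1.2×16×16×450, 2.4×16×16×450) = 138.24 kN/bolt; interior L_c = 63 − 18 = 45, R_n = 276.48 kN/bolt. φR_n = 0.75 × (2×138.24 + 4×276.48) = 1036.8 kN.
Tension yield (gross): A_g = 123×16 = 1968 mm². φR_n = 0.90 × 345 × 1968 = 611.1 kN.
Block shear: shear path 2×[25+2×63] = 2×151 mm, A_gv = 4832, A_nv = 2×(151 − 2.5×20)×16 = 3232 mm²; tension across gage: (44 − 1×20)×16 = 384 mm². R_n = min(0.6×450×3232, 0.6×345×4832) + 1.0×450×384 = min(872.64, 1000.2) + 172.8 = 1045.4 kN. φR_n = 0.75 × 1045.4 = 784.1 kN.
Governing: min(424.3, 1036.8, 611.1, 784.1) = 424.3 kN → bolt shear.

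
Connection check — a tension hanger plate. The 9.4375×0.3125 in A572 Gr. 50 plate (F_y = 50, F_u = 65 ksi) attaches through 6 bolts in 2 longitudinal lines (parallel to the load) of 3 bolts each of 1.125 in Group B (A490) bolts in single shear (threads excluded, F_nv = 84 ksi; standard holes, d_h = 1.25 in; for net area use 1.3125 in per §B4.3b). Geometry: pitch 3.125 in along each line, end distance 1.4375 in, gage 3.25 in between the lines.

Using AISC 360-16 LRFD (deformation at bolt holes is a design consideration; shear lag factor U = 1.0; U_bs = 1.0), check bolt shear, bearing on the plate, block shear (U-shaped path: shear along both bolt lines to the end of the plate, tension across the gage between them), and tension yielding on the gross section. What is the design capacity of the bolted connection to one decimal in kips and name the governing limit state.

110.1 kips (block shear governs)

Bolt shear: A_b = π(1.125)²/4 = 0.99402 in². φR_n = 0.75 × 84 × 0.99402 × 6 × 1 = 375.7 kips.
Bearing (0.3125 in plate, F_u = 65 ksi): end bolts L_c = 1.4375 − 1.25/2 = 0.8125, R_n = min(1.2×0.8125×0.3125×65, 2.4×1.125×0.3125×65) = 19.805 kips/bolt; interior L_c = 3.125 − 1.25 = 1.875, R_n = 45.703 kips/bolt. φR_n = 0.75 × (2×19.805 + 4×45.703) = 166.8 kips.
Block shear: shear path 2×[1.4375+2×3.125] = 2×7.6875 in, A_gv = 4.8047, A_nv = 2×(7.6875 − 2.5×1.3125)×0.3125 = 2.7539 in²; tension across gage: (3.25 − 1×1.3125)×0.3125 = 0.60547 in². R_n = min(0.6×65×2.7539, 0.6×50×4.8047) + 1.0×65×0.60547 = min(107.4, 144.14) + 39.356 = 146.76 kips. φR_n = 0.75 × 146.76 = 110.1 kips.
Tension yield (gross): A_g = 9.4375×0.3125 = 2.9492 in². φR_n = 0.90 × 50 × 2.9492 = 132.7 kips.
Governing: min(375.7, 166.8, 110.1, 132.7) = 110.1 kips → block shear.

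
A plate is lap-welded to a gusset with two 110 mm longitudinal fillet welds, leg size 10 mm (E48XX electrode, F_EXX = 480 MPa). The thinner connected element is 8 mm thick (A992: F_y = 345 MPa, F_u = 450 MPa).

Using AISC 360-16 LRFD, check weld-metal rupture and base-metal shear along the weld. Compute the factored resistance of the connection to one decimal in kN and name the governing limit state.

336.0 kN (weld metal governs)

Weld metal: throat = 0.707×10 = 7.07 mm, L = 2×110 = 220 mm. φR_n = 0.75 × 0.6 × 480 × 7.07 × 220 = 336.0 kN.
Base metal shear (8 mm plate): yield φR_n = 1.0×0.6×345×8×220 = 364.3 kN; rupture φR_n = 0.75×0.6×450×8×220 = 356.4 kN; take 356.4 kN (rupture).
Governing: min(336.0, 356.4) = 336.0 kN → weld metal.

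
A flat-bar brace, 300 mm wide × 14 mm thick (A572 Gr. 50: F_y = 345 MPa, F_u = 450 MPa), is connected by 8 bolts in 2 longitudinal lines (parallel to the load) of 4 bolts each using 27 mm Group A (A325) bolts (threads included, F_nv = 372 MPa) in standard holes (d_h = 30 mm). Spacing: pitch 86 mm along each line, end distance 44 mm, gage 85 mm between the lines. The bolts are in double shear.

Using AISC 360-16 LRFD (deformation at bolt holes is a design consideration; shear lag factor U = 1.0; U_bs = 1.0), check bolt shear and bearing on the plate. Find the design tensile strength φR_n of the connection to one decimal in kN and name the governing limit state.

Bolt shear: A_b = π(27)²/4 = 572.56 mm². φR_n = 0.75 × 372 × 572.56 × 8 × 2 = 2555.9 kN.
Bearing (14 mm plate, F_u = 450 MPa): end bolts L_c = 44 − 30/2 = 29, R_n = min(1.2×29×14×450, 2.4×27×14×450) = 219.24 kN/bolt; interior L_c = 86 − 30 = 56, R_n = 408.24 kN/bolt. φR_n = 0.75 × (2×219.24 + 6×408.24) = 2165.9 kN.
Governing: min(2555.9, 2165.9) = 2165.9 kN → bearing.

2165.9 kN (bearing governs)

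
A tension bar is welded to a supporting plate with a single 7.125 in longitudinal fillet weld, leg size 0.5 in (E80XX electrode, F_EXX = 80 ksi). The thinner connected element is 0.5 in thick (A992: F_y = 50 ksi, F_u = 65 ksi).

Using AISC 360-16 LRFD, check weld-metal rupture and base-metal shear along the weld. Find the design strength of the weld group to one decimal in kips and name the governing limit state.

90.7 kips (weld metal governs)

Weld metal: throat = 0.707×0.5 = 0.3535 in, L = 7.125 in. φR_n = 0.75 × 0.6 × 80 × 0.3535 × 7.125 = 90.7 kips.
Base metal shear (0.5 in plate): yield φR_n = 1.0×0.6×50×0.5×7.125 = 106.9 kips; rupture φR_n = 0.75×0.6×65×0.5×7.125 = 104.2 kips; take 104.2 kips (rupture).
Governing: min(90.7, 104.2) = 90.7 kips → weld metal.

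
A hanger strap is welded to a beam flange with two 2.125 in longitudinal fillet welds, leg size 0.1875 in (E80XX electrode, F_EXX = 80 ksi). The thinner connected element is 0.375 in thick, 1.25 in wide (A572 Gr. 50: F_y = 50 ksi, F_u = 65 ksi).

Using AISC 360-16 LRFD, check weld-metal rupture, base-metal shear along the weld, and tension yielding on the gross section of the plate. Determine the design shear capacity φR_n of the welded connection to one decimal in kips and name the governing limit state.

Weld metal: throat = 0.707×0.1875 = 0.13256 in, L = 2×2.125 = 4.25 in. φR_n = 0.75 × 0.6 × 80 × 0.13256 × 4.25 = 20.3 kips.
Base metal shear (0.375 in plate): yield φR_n = 1.0×0.6×50×0.375×4.25 = 47.8 kips; rupture φR_n = 0.75×0.6×65×0.375×4.25 = 46.6 kips; take 46.6 kips (rupture).
Tension yield (gross): A_g = 1.25×0.375 = 0.46875 in². φR_n = 0.90 × 50 × 0.46875 = 21.1 kips.
Governing: min(20.3, 46.6, 21.1) = 20.3 kips → weld metal.

20.3 kips (weld metal governs)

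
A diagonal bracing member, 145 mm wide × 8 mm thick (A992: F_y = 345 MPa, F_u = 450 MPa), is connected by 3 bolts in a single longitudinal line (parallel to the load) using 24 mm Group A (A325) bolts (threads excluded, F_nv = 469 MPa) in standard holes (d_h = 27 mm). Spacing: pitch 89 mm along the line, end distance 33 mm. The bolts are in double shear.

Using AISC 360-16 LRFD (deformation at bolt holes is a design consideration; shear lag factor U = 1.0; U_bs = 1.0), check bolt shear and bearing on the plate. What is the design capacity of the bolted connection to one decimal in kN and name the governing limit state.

Bolt shear: A_b = π(24)²/4 = 452.39 mm². φR_n = 0.75 × 469 × 452.39 × 3 × 2 = 954.8 kN.
Bearing (8 mm plate, F_u = 450 MPa): end bolts L_c = 33 − 27/2 = 19.5, R_n = min(1.2×19.5×8×450, 2.4×24×8×450) = 84.24 kN/bolt; interior L_c = 89 − 27 = 62, R_n = 207.36 kN/bolt. φR_n = 0.75 × (1×84.24 + 2×207.36) = 374.2 kN.
Governing: min(954.8, 374.2) = 374.2 kN → bearing.

374.2 kN (bearing governs)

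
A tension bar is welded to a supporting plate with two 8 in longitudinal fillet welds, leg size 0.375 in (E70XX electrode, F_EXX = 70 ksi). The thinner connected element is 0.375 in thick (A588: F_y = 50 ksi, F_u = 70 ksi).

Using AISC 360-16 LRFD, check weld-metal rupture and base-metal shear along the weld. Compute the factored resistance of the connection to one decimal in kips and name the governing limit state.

Weld metal: throat = 0.707×0.375 = 0.26513 in, L = 2×8 = 16 in. φR_n = 0.75 × 0.6 × 70 × 0.26513 × 16 = 133.6 kips.
Base metal shear (0.375 in plate): yield φR_n = 1.0×0.6×50×0.375×16 = 180.0 kips; rupture φR_n = 0.75×0.6×70×0.375×16 = 189.0 kips; take 180.0 kips (yield).
Governing: min(133.6, 180.0) = 133.6 kips → weld metal.

133.6 kips (weld metal governs)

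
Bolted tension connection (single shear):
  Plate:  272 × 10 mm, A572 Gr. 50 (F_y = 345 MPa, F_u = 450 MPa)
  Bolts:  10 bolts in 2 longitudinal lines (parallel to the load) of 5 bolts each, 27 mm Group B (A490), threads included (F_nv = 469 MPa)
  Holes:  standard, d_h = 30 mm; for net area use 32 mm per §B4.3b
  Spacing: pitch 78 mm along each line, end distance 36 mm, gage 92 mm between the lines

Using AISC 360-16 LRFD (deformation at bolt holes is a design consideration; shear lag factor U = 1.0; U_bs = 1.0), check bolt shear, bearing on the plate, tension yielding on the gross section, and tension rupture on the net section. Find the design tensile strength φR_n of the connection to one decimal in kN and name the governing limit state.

702.0 kN (net-section rupture governs)

Bolt shear: A_b = π(27)²/4 = 572.56 mm². φR_n = 0.75 × 469 × 572.56 × 10 × 1 = 2014.0 kN.
Bearing (10 mm plate, F_u = 450 MPa): end bolts L_c = 36 − 30/2 = 21, R_n = min(1.2×21×10×450, 2.4×27×10×450) = 113.4 kN/bolt; interior L_c = 78 − 30 = 48, R_n = 259.2 kN/bolt. φR_n = 0.75 × (2×113.4 + 8×259.2) = 1725.3 kN.
Tension yield (gross): A_g = 272×10 = 2720 mm². φR_n = 0.90 × 345 × 2720 = 844.6 kN.
Tension rupture (net): A_n = (272 − 2×32)×10 = 2080 mm² (U = 1.0, A_e = A_n). φR_n = 0.75 × 450 × 2080 = 702.0 kN.
Governing: min(2014.0, 1725.3, 844.6, 702.0) = 702.0 kN → net-section rupture.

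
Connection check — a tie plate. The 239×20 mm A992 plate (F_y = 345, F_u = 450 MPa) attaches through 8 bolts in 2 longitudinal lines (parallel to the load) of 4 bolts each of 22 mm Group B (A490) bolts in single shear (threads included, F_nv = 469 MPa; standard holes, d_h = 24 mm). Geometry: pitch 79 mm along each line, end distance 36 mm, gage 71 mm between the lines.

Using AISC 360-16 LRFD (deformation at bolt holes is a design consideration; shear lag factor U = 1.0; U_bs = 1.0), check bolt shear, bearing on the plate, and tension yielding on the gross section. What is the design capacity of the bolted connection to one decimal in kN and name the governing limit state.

Bolt shear: A_b = π(22)²/4 = 380.13 mm². φR_n = 0.75 × 469 × 380.13 × 8 × 1 = 1069.7 kN.
Bearing (20 mm plate, F_u = 450 MPa): end bolts L_c = 36 − 24/2 = 24, R_n = min(1.2×24×20×450, 2.4×22×20×450) = 259.2 kN/bolt; interior L_c = 79 − 24 = 55, R_n = 475.2 kN/bolt. φR_n = 0.75 × (2×259.2 + 6×475.2) = 2527.2 kN.
Tension yield (gross): A_g = 239×20 = 4780 mm². φR_n = 0.90 × 345 × 4780 = 1484.2 kN.
Governing: min(1069.7, 2527.2, 1484.2) = 1069.7 kN → bolt shear.

1069.7 kN (bolt shear governs)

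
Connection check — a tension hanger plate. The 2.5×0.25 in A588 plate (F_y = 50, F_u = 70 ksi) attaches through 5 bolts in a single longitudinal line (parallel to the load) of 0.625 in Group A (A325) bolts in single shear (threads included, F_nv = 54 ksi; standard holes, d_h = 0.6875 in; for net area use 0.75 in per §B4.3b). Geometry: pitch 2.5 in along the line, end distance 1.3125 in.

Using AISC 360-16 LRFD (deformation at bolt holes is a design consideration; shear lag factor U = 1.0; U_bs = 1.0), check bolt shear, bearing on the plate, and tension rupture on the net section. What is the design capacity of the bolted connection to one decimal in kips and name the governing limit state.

23.0 kips (net-section rupture governs)

Bolt shear: A_b = π(0.625)²/4 = 0.3068 in². φR_n = 0.75 × 54 × 0.3068 × 5 × 1 = 62.1 kips.
Bearing (0.25 in plate, F_u = 70 ksi): end bolts L_c = 1.3125 − 0.6875/2 = 0.96875, R_n = min(1.2×0.96875×0.25×70, 2.4×0.625×0.25×70) = 20.344 kips/bolt; interior L_c = 2.5 − 0.6875 = 1.8125, R_n = 26.25 kips/bolt. φR_n = 0.75 × (1×20.344 + 4×26.25) = 94.0 kips.
Tension rupture (net): A_n = (2.5 − 1×0.75)×0.25 = 0.4375 in² (U = 1.0, A_e = A_n). φR_n = 0.75 × 70 × 0.4375 = 23.0 kips.
Governing: min(62.1, 94.0, 23.0) = 23.0 kips → net-section rupture.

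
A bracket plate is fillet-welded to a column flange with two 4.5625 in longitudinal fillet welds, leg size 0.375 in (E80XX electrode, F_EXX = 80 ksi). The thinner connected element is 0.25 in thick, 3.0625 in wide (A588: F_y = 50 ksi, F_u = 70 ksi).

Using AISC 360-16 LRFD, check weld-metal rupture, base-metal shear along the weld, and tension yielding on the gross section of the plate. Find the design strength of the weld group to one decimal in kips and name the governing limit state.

34.5 kips (gross-section yield governs)

Weld metal: throat = 0.707×0.375 = 0.26513 in, L = 2×4.5625 = 9.125 in. φR_n = 0.75 × 0.6 × 80 × 0.26513 × 9.125 = 87.1 kips.
Base metal shear (0.25 in plate): yield φR_n = 1.0×0.6×50×0.25×9.125 = 68.4 kips; rupture φR_n = 0.75×0.6×70×0.25×9.125 = 71.9 kips; take 68.4 kips (yield).
Tension yield (gross): A_g = 3.0625×0.25 = 0.76563 in². φR_n = 0.90 × 50 × 0.76563 = 34.5 kips.
Governing: min(87.1, 68.4, 34.5) = 34.5 kips → gross-section yield.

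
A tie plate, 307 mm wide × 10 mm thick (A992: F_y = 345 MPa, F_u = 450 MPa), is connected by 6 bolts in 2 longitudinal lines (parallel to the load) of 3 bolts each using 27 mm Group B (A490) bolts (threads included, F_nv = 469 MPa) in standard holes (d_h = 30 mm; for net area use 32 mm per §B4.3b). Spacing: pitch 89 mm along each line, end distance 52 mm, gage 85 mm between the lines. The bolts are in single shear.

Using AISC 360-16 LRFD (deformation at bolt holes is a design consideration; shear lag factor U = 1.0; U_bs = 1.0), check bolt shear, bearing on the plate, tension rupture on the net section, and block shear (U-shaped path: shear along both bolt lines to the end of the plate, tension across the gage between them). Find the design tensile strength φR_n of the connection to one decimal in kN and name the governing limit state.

Bolt shear: A_b = π(27)²/4 = 572.56 mm². φR_n = 0.75 × 469 × 572.56 × 6 × 1 = 1208.4 kN.
Bearing (10 mm plate, F_u = 450 MPa): end bolts L_c = 52 − 30/2 = 37, R_n = min(1.2×37×10×450, 2.4×27×10×450) = 199.8 kN/bolt; interior L_c = 89 − 30 = 59, R_n = 291.6 kN/bolt. φR_n = 0.75 × (2×199.8 + 4×291.6) = 1174.5 kN.
Tension rupture (net): A_n = (307 − 2×32)×10 = 2430 mm² (U = 1.0, A_e = A_n). φR_n = 0.75 × 450 × 2430 = 820.1 kN.
Block shear: shear path 2×[52+2×89] = 2×230 mm, A_gv = 4600, A_nv = 2×(230 − 2.5×32)×10 = 3000 mm²; tension across gage: (85 − 1×32)×10 = 530 mm². R_n = min(0.6×450×3000, 0.6×345×4600) + 1.0×450×530 = min(810, 952.2) + 238.5 = 1048.5 kN. φR_n = 0.75 × 1048.5 = 786.4 kN.
Governing: min(1208.4, 1174.5, 820.1, 786.4) = 786.4 kN → block shear.

786.4 kN (block shear governs)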